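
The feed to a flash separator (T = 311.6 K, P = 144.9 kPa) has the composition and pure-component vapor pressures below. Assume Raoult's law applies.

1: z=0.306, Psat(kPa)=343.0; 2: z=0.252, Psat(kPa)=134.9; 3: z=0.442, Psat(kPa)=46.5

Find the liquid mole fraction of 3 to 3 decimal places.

x_3 = 0.489

Raoult's law: Kᵢ = Pᵢˢᵃᵗ/P = Pᵢˢᵃᵗ/144.9.
  K_1 = 343.0/144.9 = 2.36715, K_2 = 134.9/144.9 = 0.93099, K_3 = 46.5/144.9 = 0.32091
Iterate (Newton) starting at β = 0.5:
  β = 0.500: g = -0.2240, g' = -0.670 → β = 0.166
  β = 0.166: g = -0.0148, g' = -0.640 → β = 0.143
Converged at β = 0.143.
Compositions from xᵢ = zᵢ/(1+β(Kᵢ−1)), yᵢ = Kᵢxᵢ:
  1: x = 0.256, y = 0.606
  2: x = 0.255, y = 0.237
  3: x = 0.489, y = 0.157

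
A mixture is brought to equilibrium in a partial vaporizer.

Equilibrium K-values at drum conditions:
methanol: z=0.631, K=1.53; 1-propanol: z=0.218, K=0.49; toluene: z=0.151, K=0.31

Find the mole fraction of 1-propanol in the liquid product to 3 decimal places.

Newton–Raphson from ψ = 0.6:
  ψ = 0.600: g = -0.0843, g' = -0.429 → ψ = 0.404
  ψ = 0.404: g = -0.0089, g' = -0.348 → ψ = 0.378
Converged at ψ = 0.378.
Compositions from xᵢ = zᵢ/(1+ψ(Kᵢ−1)), yᵢ = Kᵢxᵢ:
  methanol: x = 0.526, y = 0.804
  1-propanol: x = 0.270, y = 0.132
  toluene: x = 0.204, y = 0.063

x_1-propanol = 0.270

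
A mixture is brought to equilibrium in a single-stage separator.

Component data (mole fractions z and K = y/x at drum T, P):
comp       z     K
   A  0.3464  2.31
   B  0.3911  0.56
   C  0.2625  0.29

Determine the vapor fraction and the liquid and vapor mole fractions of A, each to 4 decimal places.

Material balance + equilibrium reduce to Σ zᵢ(Kᵢ−1)/(1+ψ(Kᵢ−1)) = 0.
Check two-phase: ΣzᵢKᵢ = 1.0953 > 1 and Σzᵢ/Kᵢ = 1.7535 > 1, so g(0) = 0.0953 > 0 and g(1) = -0.7535 < 0.
Newton–Raphson from ψ = 0.32:
  ψ = 0.3200: g = -0.12171, g' = -0.6193 → ψ = 0.1235
  ψ = 0.1235: g = 0.00435, g' = -0.6841 → ψ = 0.1298
  ψ = 0.1298: g = 0.00001, g' = -0.6799 → ψ = 0.1299
Converged at ψ = 0.1299.
Compositions from xᵢ = zᵢ/(1+ψ(Kᵢ−1)), yᵢ = Kᵢxᵢ:
  A: x = 0.2960, y = 0.6839
  B: x = 0.4148, y = 0.2323
  C: x = 0.2892, y = 0.0839

ψ = 0.1299, x_A = 0.2960, y_A = 0.6839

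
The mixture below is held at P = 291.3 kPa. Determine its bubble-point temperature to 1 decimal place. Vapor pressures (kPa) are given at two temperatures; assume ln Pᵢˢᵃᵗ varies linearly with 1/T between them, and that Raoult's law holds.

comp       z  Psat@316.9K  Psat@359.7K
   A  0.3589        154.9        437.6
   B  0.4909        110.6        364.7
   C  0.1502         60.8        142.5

T = 350.9 K

Bubble-point temperature: ΣzᵢPᵢˢᵃᵗ(T) = P. Interpolate ln Pᵢˢᵃᵗ = aᵢ + bᵢ/T.
  T = 316.9 K: ΣzᵢPᵢˢᵃᵗ = 119.02 kPa
  T = 359.7 K: ΣzᵢPᵢˢᵃᵗ = 357.49 kPa
  T = 338.3 K: ΣzᵢPᵢˢᵃᵗ = 213.31 kPa
  T = 349.0 K: ΣzᵢPᵢˢᵃᵗ = 278.26 kPa
  T = 354.4 K: ΣzᵢPᵢˢᵃᵗ = 316.35 kPa
  T = 351.7 K: ΣzᵢPᵢˢᵃᵗ = 296.83 kPa
Interpolating between 349.0 K and 351.7 K gives T ≈ 350.9 K.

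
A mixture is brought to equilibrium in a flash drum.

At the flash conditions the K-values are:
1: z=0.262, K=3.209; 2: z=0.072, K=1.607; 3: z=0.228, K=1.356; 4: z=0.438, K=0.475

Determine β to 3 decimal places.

Rachford–Rice: g(β) = Σ zᵢ(Kᵢ−1)/(1+β(Kᵢ−1)) = 0.
g(0) = ΣzᵢKᵢ − 1 = 0.474 and g(1) = 1 − Σzᵢ/Kᵢ = -0.217, so a root lies in (0, 1).
Iterate (Newton) starting at β = 0.5:
  β = 0.500: g = 0.0656, g' = -0.547 → β = 0.620
  β = 0.620: g = 0.0016, g' = -0.526 → β = 0.623
Converged at β = 0.623.

β = 0.623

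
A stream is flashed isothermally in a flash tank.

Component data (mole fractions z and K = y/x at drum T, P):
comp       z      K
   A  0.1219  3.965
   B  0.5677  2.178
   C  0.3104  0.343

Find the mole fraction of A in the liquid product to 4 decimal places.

Material balance + equilibrium reduce to Σ zᵢ(Kᵢ−1)/(1+ψ(Kᵢ−1)) = 0.
Check two-phase: ΣzᵢKᵢ = 1.8263 > 1 and Σzᵢ/Kᵢ = 1.1964 > 1, so g(0) = 0.8263 > 0 and g(1) = -0.1964 < 0.
Newton–Raphson from ψ = 0.47:
  ψ = 0.4700: g = 0.28640, g' = -0.7939 → ψ = 0.8308
  ψ = 0.8308: g = -0.00667, g' = -0.9401 → ψ = 0.8237
  ψ = 0.8237: g = -0.00004, g' = -0.9298 → ψ = 0.8236
Converged at ψ = 0.8236.
Compositions from xᵢ = zᵢ/(1+ψ(Kᵢ−1)), yᵢ = Kᵢxᵢ:
  A: x = 0.0354, y = 0.1404
  B: x = 0.2881, y = 0.6276
  C: x = 0.6764, y = 0.2320

x_A = 0.0354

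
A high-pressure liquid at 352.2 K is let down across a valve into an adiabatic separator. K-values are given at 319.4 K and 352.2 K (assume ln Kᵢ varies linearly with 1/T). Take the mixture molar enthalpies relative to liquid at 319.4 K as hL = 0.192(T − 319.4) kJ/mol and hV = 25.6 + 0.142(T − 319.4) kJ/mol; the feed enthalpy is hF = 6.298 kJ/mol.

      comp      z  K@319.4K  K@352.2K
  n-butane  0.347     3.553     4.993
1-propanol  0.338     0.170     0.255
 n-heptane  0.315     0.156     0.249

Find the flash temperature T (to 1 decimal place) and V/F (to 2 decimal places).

T = 326.6 K, V/F = 0.19

Adiabatic flash: solve Rachford–Rice at each trial T, then check hF = ψ·hV(T) + (1−ψ)·hL(T).
  T = 319.4 K: K = (3.553, 0.170, 0.156), RR gives ψ = 0.159, H_out = 4.068 kJ/mol
  T = 352.2 K: K = (4.993, 0.255, 0.249), RR gives ψ = 0.300, H_out = 13.496 kJ/mol
  T = 335.8 K: K = (4.247, 0.210, 0.199), RR gives ψ = 0.235, H_out = 8.981 kJ/mol
  T = 327.6 K: K = (3.893, 0.190, 0.177), RR gives ψ = 0.199, H_out = 6.594 kJ/mol
  T = 323.5 K: K = (3.721, 0.180, 0.166), RR gives ψ = 0.180, H_out = 5.351 kJ/mol
  T = 325.6 K: K = (3.809, 0.185, 0.172), RR gives ψ = 0.190, H_out = 5.992 kJ/mol
Linear interpolation between T = 325.6 (H_out = 5.992) and T = 327.6 (H_out = 6.594) on hF = 6.298 gives T ≈ 326.6 K, at which ψ = 0.19.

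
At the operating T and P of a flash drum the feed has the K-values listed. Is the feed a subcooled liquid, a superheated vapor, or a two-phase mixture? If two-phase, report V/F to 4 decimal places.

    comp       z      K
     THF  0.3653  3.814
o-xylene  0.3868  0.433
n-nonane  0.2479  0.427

ΣzᵢKᵢ = 1.6666; Σzᵢ/Kᵢ = 1.5696.
Both exceed 1, so a two-phase solution exists.
Newton iteration, ψ⁰ = 0.69:
  ψ = 0.6900: g = -0.24574, g' = -0.8925 → ψ = 0.4146
  ψ = 0.4146: g = 0.00137, g' = -0.9687 → ψ = 0.4161
Converged at ψ = 0.4161.

two-phase, V/F = 0.4161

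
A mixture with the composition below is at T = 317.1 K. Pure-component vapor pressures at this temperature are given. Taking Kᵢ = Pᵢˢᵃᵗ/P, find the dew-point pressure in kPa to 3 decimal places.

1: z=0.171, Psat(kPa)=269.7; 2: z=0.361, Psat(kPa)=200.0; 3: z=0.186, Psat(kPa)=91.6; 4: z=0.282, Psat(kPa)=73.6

At the dew point ψ → 1, so Σzᵢ/Kᵢ = 1 with Kᵢ = Pᵢˢᵃᵗ/P ⇒ 1/P = Σzᵢ/Pᵢˢᵃᵗ.
1/P = 0.171/269.7 + 0.361/200.0 + 0.186/91.6 + 0.282/73.6 = 0.008301 ⇒ P = 120.466 kPa

Pdew = 120.466 kPa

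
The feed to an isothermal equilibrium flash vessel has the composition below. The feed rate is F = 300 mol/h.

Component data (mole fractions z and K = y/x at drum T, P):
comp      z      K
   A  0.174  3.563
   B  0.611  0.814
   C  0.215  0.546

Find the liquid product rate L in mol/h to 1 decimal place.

Newton–Raphson from ψ = 0.43:
  ψ = 0.430: g = -0.0327, g' = -0.352 → ψ = 0.337
  ψ = 0.337: g = 0.0027, g' = -0.415 → ψ = 0.344
Converged at ψ = 0.344.
Then V = ψ·F = 0.3438·300 = 103.1 mol/h and L = F − V = 196.9 mol/h.

L = 196.9 mol/h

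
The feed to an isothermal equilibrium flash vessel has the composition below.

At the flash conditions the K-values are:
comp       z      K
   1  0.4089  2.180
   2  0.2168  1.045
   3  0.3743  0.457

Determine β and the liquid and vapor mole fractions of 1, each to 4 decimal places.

β = 0.5783, x_1 = 0.2430, y_1 = 0.5298

Material balance + equilibrium reduce to Σ zᵢ(Kᵢ−1)/(1+β(Kᵢ−1)) = 0.
Feasibility: ΣzᵢKᵢ = 1.2890, Σzᵢ/Kᵢ = 1.2141 — both > 1, two phases present.
Newton iteration, β⁰ = 0.5:
  β = 0.5000: g = 0.03401, g' = -0.4336 → β = 0.5784
  β = 0.5784: g = -0.00004, g' = -0.4361 → β = 0.5783
Converged at β = 0.5783.
Compositions from xᵢ = zᵢ/(1+β(Kᵢ−1)), yᵢ = Kᵢxᵢ:
  1: x = 0.2430, y = 0.5298
  2: x = 0.2113, y = 0.2208
  3: x = 0.5457, y = 0.2494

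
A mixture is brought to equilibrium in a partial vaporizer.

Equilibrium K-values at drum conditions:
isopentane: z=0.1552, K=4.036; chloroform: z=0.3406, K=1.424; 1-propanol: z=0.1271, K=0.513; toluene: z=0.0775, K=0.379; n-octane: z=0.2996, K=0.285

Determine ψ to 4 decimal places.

ψ = 0.2625

Rachford–Rice: g(ψ) = Σ zᵢ(Kᵢ−1)/(1+ψ(Kᵢ−1)) = 0.
g(0) = ΣzᵢKᵢ − 1 = 0.2914 and g(1) = 1 − Σzᵢ/Kᵢ = -0.7811, so a root lies in (0, 1).
Newton iteration, ψ⁰ = 0.39:
  ψ = 0.3900: g = -0.09730, g' = -0.7375 → ψ = 0.2581
  ψ = 0.2581: g = 0.00358, g' = -0.8116 → ψ = 0.2625
Converged at ψ = 0.2625.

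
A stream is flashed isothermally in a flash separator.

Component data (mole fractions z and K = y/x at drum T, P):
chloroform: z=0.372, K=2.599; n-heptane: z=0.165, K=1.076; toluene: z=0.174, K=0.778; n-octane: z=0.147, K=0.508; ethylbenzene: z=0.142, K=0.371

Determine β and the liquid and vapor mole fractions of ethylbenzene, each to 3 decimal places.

Let β = V/F and solve Σ zᵢ(Kᵢ−1)/(1+β(Kᵢ−1)) = 0.
Feasibility: ΣzᵢKᵢ = 1.407, Σzᵢ/Kᵢ = 1.192 — both > 1, two phases present.
Newton iteration, β⁰ = 0.33:
  β = 0.330: g = 0.1609, g' = -0.559 → β = 0.618
  β = 0.618: g = 0.0164, g' = -0.477 → β = 0.652
Converged at β = 0.652.
Compositions from xᵢ = zᵢ/(1+β(Kᵢ−1)), yᵢ = Kᵢxᵢ:
  chloroform: x = 0.182, y = 0.473
  n-heptane: x = 0.157, y = 0.169
  toluene: x = 0.203, y = 0.158
  n-octane: x = 0.216, y = 0.110
  ethylbenzene: x = 0.241, y = 0.089

β = 0.652, x_ethylbenzene = 0.241, y_ethylbenzene = 0.089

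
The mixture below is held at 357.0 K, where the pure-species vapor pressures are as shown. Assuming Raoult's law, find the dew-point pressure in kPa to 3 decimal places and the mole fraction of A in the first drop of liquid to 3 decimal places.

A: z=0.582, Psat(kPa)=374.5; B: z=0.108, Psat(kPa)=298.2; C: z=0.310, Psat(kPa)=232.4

Pdew = 307.678 kPa, x_A = 0.478

At the dew point ψ → 1, so Σzᵢ/Kᵢ = 1 with Kᵢ = Pᵢˢᵃᵗ/P ⇒ 1/P = Σzᵢ/Pᵢˢᵃᵗ.
1/P = 0.582/374.5 + 0.108/298.2 + 0.310/232.4 = 0.003250 ⇒ P = 307.678 kPa
xᵢ = zᵢP/Pᵢˢᵃᵗ ⇒ x_A = 0.582·307.678/374.5 = 0.478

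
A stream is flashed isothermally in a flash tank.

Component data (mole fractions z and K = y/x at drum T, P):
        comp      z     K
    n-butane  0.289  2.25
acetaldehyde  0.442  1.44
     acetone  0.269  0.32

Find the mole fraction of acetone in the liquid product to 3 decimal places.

Material balance + equilibrium reduce to Σ zᵢ(Kᵢ−1)/(1+V/F(Kᵢ−1)) = 0.
Check two-phase: ΣzᵢKᵢ = 1.373 > 1 and Σzᵢ/Kᵢ = 1.276 > 1, so g(0) = 0.373 > 0 and g(1) = -0.276 < 0.
Newton iteration, V/F⁰ = 0.53:
  V/F = 0.530: g = 0.0890, g' = -0.524 → V/F = 0.700
  V/F = 0.700: g = -0.0077, g' = -0.631 → V/F = 0.688
Converged at V/F = 0.688.
Compositions from xᵢ = zᵢ/(1+V/F(Kᵢ−1)), yᵢ = Kᵢxᵢ:
  n-butane: x = 0.155, y = 0.350
  acetaldehyde: x = 0.339, y = 0.489
  acetone: x = 0.505, y = 0.162

x_acetone = 0.505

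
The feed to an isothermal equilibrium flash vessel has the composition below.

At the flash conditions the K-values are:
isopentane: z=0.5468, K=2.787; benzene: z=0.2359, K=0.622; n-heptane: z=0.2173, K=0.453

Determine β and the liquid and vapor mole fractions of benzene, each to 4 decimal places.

Newton–Raphson from β = 0.3:
  β = 0.3000: g = 0.39334, g' = -0.8759 → β = 0.7490
  β = 0.7490: g = 0.09208, g' = -0.5715 → β = 0.9102
  β = 0.9102: g = -0.00062, g' = -0.5893 → β = 0.9091
Converged at β = 0.9091.
Compositions from xᵢ = zᵢ/(1+β(Kᵢ−1)), yᵢ = Kᵢxᵢ:
  isopentane: x = 0.2083, y = 0.5806
  benzene: x = 0.3594, y = 0.2236
  n-heptane: x = 0.4323, y = 0.1958

β = 0.9091, x_benzene = 0.3594, y_benzene = 0.2236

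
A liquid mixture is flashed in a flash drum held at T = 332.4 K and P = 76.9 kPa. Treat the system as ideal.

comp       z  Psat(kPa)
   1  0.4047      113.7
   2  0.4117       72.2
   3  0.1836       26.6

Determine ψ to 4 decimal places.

Raoult's law: Kᵢ = Pᵢˢᵃᵗ/P = Pᵢˢᵃᵗ/76.9.
  K_1 = 113.7/76.9 = 1.478544, K_2 = 72.2/76.9 = 0.938882, K_3 = 26.6/76.9 = 0.345904
Rachford–Rice: g(ψ) = Σ zᵢ(Kᵢ−1)/(1+ψ(Kᵢ−1)) = 0.
g(0) = ΣzᵢKᵢ − 1 = 0.0484 and g(1) = 1 − Σzᵢ/Kᵢ = -0.2430, so a root lies in (0, 1).
Newton–Raphson from ψ = 0.5:
  ψ = 0.5000: g = -0.04814, g' = -0.2354 → ψ = 0.2955
  ψ = 0.2955: g = -0.00483, g' = -0.1934 → ψ = 0.2706
  ψ = 0.2706: g = -0.00004, g' = -0.1902 → ψ = 0.2704
Converged at ψ = 0.2704.

ψ = 0.2704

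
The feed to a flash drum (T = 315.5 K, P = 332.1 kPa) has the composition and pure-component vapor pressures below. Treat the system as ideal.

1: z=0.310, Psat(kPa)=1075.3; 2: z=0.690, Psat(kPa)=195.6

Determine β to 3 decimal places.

Raoult's law: Kᵢ = Pᵢˢᵃᵗ/P = Pᵢˢᵃᵗ/332.1.
  K_1 = 1075.3/332.1 = 3.23788, K_2 = 195.6/332.1 = 0.58898
Rachford–Rice: g(β) = Σ zᵢ(Kᵢ−1)/(1+β(Kᵢ−1)) = 0.
Feasibility: ΣzᵢKᵢ = 1.410, Σzᵢ/Kᵢ = 1.267 — both > 1, two phases present.
Binary case is linear: z₁(K₁−1)(1+β(K₂−1)) + z₂(K₂−1)(1+β(K₁−1)) = 0
⇒ β = [z₁(K₁−1)+z₂(K₂−1)] / [−(K₁−1)(K₂−1)] = 0.4101/0.9198 = 0.446

β = 0.446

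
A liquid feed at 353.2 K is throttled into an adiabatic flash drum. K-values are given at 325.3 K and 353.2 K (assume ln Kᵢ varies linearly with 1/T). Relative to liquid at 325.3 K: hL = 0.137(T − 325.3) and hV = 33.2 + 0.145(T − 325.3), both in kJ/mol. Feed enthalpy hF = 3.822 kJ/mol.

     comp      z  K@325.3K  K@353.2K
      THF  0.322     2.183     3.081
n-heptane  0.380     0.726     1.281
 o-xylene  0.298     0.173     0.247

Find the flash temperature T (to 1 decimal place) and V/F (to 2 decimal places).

T = 327.8 K, V/F = 0.10

Adiabatic flash: solve Rachford–Rice at each trial T, then check hF = ψ·hV(T) + (1−ψ)·hL(T).
  T = 325.3 K: K = (2.183, 0.726, 0.173), RR gives ψ = 0.045, H_out = 1.508 kJ/mol
  T = 353.2 K: K = (3.081, 1.281, 0.247), RR gives ψ = 0.576, H_out = 23.090 kJ/mol
  T = 339.2 K: K = (2.610, 0.975, 0.208), RR gives ψ = 0.343, H_out = 13.346 kJ/mol
  T = 332.2 K: K = (2.390, 0.843, 0.190), RR gives ψ = 0.201, H_out = 7.623 kJ/mol
  T = 328.8 K: K = (2.287, 0.784, 0.182), RR gives ψ = 0.126, H_out = 4.671 kJ/mol
  T = 327.1 K: K = (2.236, 0.755, 0.177), RR gives ψ = 0.087, H_out = 3.151 kJ/mol
  T = 328.0 K: K = (2.263, 0.770, 0.180), RR gives ψ = 0.108, H_out = 3.959 kJ/mol
Linear interpolation between T = 327.1 (H_out = 3.151) and T = 328.0 (H_out = 3.959) on hF = 3.822 gives T ≈ 327.8 K, at which ψ = 0.10.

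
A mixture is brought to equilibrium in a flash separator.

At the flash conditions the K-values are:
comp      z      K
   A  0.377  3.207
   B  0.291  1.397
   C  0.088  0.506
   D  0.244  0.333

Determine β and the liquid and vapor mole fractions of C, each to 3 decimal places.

Newton iteration, β⁰ = 0.36:
  β = 0.360: g = 0.2977, g' = -0.825 → β = 0.721
  β = 0.721: g = 0.0300, g' = -0.756 → β = 0.761
  β = 0.761: g = -0.0006, g' = -0.785 → β = 0.760
Converged at β = 0.760.
Compositions from xᵢ = zᵢ/(1+β(Kᵢ−1)), yᵢ = Kᵢxᵢ:
  A: x = 0.141, y = 0.452
  B: x = 0.224, y = 0.312
  C: x = 0.141, y = 0.071
  D: x = 0.495, y = 0.165

β = 0.760, x_C = 0.141, y_C = 0.071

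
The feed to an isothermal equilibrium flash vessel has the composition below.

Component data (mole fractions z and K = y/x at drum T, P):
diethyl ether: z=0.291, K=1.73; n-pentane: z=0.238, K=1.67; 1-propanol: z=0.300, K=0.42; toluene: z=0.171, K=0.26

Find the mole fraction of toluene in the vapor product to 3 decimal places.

y_toluene = 0.050

Let ψ = V/F and solve Σ zᵢ(Kᵢ−1)/(1+ψ(Kᵢ−1)) = 0.
Check two-phase: ΣzᵢKᵢ = 1.071 > 1 and Σzᵢ/Kᵢ = 1.683 > 1, so g(0) = 0.071 > 0 and g(1) = -0.683 < 0.
Iterate (Newton) starting at ψ = 0.5:
  ψ = 0.500: g = -0.1709, g' = -0.579 → ψ = 0.205
  ψ = 0.205: g = -0.0217, g' = -0.460 → ψ = 0.158
Converged at ψ = 0.158.
Compositions from xᵢ = zᵢ/(1+ψ(Kᵢ−1)), yᵢ = Kᵢxᵢ:
  diethyl ether: x = 0.261, y = 0.451
  n-pentane: x = 0.215, y = 0.360
  1-propanol: x = 0.330, y = 0.139
  toluene: x = 0.194, y = 0.050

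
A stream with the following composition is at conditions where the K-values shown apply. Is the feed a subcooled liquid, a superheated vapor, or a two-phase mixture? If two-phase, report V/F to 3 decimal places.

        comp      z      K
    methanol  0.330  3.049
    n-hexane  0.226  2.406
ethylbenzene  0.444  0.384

two-phase, V/F = 0.650

ΣzᵢKᵢ = 1.720; Σzᵢ/Kᵢ = 1.358.
Both exceed 1, so a two-phase solution exists.
Newton iteration, ψ⁰ = 0.5:
  ψ = 0.500: g = 0.1253, g' = -0.844 → ψ = 0.649
  ψ = 0.649: g = 0.0011, g' = -0.845 → ψ = 0.650
Converged at ψ = 0.650.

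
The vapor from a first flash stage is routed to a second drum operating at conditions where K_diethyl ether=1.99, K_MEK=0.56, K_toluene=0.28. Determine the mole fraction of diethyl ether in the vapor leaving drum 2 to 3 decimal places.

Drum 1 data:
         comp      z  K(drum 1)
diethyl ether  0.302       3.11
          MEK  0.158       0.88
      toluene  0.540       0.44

y_diethyl ether (drum 2) = 0.779

Drum 1:
Let ψ₁ = V/F and solve Σ zᵢ(Kᵢ−1)/(1+ψ₁(Kᵢ−1)) = 0.
Feasibility: ΣzᵢKᵢ = 1.316, Σzᵢ/Kᵢ = 1.504 — both > 1, two phases present.
Newton iteration, ψ₁⁰ = 0.5:
  ψ₁ = 0.500: g = -0.1301, g' = -0.648 → ψ₁ = 0.299
  ψ₁ = 0.299: g = 0.0077, g' = -0.752 → ψ₁ = 0.309
Converged at ψ₁ = 0.309.
Drum-1 compositions:
  diethyl ether: x = 0.183, y = 0.568
  MEK: x = 0.164, y = 0.144
  toluene: x = 0.653, y = 0.287
Drum-2 feed = drum-1 vapor: z₂ = (0.5682, 0.1444, 0.2874).
Drum 2:
Material balance + equilibrium reduce to Σ zᵢ(Kᵢ−1)/(1+ψ₂(Kᵢ−1)) = 0.
Check two-phase: ΣzᵢKᵢ = 1.292 > 1 and Σzᵢ/Kᵢ = 1.570 > 1, so g(0) = 0.292 > 0 and g(1) = -0.570 < 0.
Newton iteration, ψ₂⁰ = 0.53:
  ψ₂ = 0.530: g = -0.0486, g' = -0.677 → ψ₂ = 0.458
  ψ₂ = 0.458: g = -0.0015, g' = -0.639 → ψ₂ = 0.456
Converged at ψ₂ = 0.456.
  diethyl ether: x = 0.391, y = 0.779
  MEK: x = 0.181, y = 0.101
  toluene: x = 0.428, y = 0.120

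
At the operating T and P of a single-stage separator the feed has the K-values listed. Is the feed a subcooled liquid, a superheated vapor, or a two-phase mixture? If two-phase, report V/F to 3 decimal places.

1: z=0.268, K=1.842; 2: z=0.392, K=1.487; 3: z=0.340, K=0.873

ΣzᵢKᵢ = 1.373; Σzᵢ/Kᵢ = 0.799.
Since Σzᵢ/Kᵢ < 1 the mixture is above its dew point — single vapor phase.

superheated vapor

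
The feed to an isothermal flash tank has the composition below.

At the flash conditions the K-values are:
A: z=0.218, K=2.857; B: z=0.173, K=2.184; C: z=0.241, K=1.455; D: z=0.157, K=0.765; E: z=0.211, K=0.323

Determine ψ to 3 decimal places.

Let ψ = V/F and solve Σ zᵢ(Kᵢ−1)/(1+ψ(Kᵢ−1)) = 0.
Feasibility: ΣzᵢKᵢ = 1.540, Σzᵢ/Kᵢ = 1.180 — both > 1, two phases present.
Newton–Raphson from ψ = 0.35:
  ψ = 0.350: g = 0.2574, g' = -0.611 → ψ = 0.771
  ψ = 0.771: g = 0.0107, g' = -0.657 → ψ = 0.788
  ψ = 0.788: g = -0.0001, g' = -0.673 → ψ = 0.787
Converged at ψ = 0.787.

ψ = 0.787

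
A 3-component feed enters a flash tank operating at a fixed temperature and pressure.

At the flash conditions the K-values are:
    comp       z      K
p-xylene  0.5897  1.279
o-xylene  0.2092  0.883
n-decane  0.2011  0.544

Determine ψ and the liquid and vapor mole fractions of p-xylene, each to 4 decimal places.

ψ = 0.4963, x_p-xylene = 0.5180, y_p-xylene = 0.6625

Rachford–Rice: g(ψ) = Σ zᵢ(Kᵢ−1)/(1+ψ(Kᵢ−1)) = 0.
g(0) = ΣzᵢKᵢ − 1 = 0.0483 and g(1) = 1 − Σzᵢ/Kᵢ = -0.0677, so a root lies in (0, 1).
Newton–Raphson from ψ = 0.65:
  ψ = 0.6500: g = -0.01755, g' = -0.1207 → ψ = 0.5046
  ψ = 0.5046: g = -0.00090, g' = -0.1091 → ψ = 0.4964
  ψ = 0.4964: g = -0.00000, g' = -0.1085 → ψ = 0.4963
Converged at ψ = 0.4963.
Compositions from xᵢ = zᵢ/(1+ψ(Kᵢ−1)), yᵢ = Kᵢxᵢ:
  p-xylene: x = 0.5180, y = 0.6625
  o-xylene: x = 0.2221, y = 0.1961
  n-decane: x = 0.2599, y = 0.1414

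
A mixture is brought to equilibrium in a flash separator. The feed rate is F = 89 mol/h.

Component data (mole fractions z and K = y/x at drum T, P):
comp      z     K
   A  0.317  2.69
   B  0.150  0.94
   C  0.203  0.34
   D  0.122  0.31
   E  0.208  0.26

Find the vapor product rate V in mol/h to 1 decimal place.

V = 13.6 mol/h

Rachford–Rice: g(ψ) = Σ zᵢ(Kᵢ−1)/(1+ψ(Kᵢ−1)) = 0.
Check two-phase: ΣzᵢKᵢ = 1.155 > 1 and Σzᵢ/Kᵢ = 2.068 > 1, so g(0) = 0.155 > 0 and g(1) = -1.068 < 0.
Newton–Raphson from ψ = 0.5:
  ψ = 0.500: g = -0.2917, g' = -0.886 → ψ = 0.171
  ψ = 0.171: g = -0.0159, g' = -0.882 → ψ = 0.153
Converged at ψ = 0.153.
Then V = ψ·F = 0.1529·89 = 13.6 mol/h and L = F − V = 75.4 mol/h.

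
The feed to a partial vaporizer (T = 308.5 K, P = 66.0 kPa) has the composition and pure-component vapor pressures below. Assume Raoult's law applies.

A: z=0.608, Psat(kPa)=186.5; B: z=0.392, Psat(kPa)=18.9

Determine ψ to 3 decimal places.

ψ = 0.637

Raoult's law: Kᵢ = Pᵢˢᵃᵗ/P = Pᵢˢᵃᵗ/66.0.
  K_A = 186.5/66.0 = 2.82576, K_B = 18.9/66.0 = 0.28636
Material balance + equilibrium reduce to Σ zᵢ(Kᵢ−1)/(1+ψ(Kᵢ−1)) = 0.
Check two-phase: ΣzᵢKᵢ = 1.830 > 1 and Σzᵢ/Kᵢ = 1.584 > 1, so g(0) = 0.830 > 0 and g(1) = -0.584 < 0.
Binary case is linear: z₁(K₁−1)(1+ψ(K₂−1)) + z₂(K₂−1)(1+ψ(K₁−1)) = 0
⇒ ψ = [z₁(K₁−1)+z₂(K₂−1)] / [−(K₁−1)(K₂−1)] = 0.8303/1.3029 = 0.637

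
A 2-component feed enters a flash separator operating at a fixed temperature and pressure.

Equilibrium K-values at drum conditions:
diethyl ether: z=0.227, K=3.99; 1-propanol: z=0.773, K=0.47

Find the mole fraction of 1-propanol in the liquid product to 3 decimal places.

Let β = V/F and solve Σ zᵢ(Kᵢ−1)/(1+β(Kᵢ−1)) = 0.
Check two-phase: ΣzᵢKᵢ = 1.269 > 1 and Σzᵢ/Kᵢ = 1.702 > 1, so g(0) = 0.269 > 0 and g(1) = -0.702 < 0.
Binary case is linear: z₁(K₁−1)(1+β(K₂−1)) + z₂(K₂−1)(1+β(K₁−1)) = 0
⇒ β = [z₁(K₁−1)+z₂(K₂−1)] / [−(K₁−1)(K₂−1)] = 0.2690/1.5847 = 0.170
Compositions from xᵢ = zᵢ/(1+β(Kᵢ−1)), yᵢ = Kᵢxᵢ:
  diethyl ether: x = 0.151, y = 0.601
  1-propanol: x = 0.849, y = 0.399

x_1-propanol = 0.849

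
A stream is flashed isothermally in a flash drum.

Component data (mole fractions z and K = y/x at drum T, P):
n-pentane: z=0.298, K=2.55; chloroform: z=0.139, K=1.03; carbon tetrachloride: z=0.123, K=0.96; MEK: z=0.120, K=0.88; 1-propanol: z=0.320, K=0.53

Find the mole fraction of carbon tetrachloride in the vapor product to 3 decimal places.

Newton iteration, ψ⁰ = 0.42:
  ψ = 0.420: g = 0.0763, g' = -0.375 → ψ = 0.624
  ψ = 0.624: g = 0.0056, g' = -0.329 → ψ = 0.641
Converged at ψ = 0.641.
Compositions from xᵢ = zᵢ/(1+ψ(Kᵢ−1)), yᵢ = Kᵢxᵢ:
  n-pentane: x = 0.150, y = 0.381
  chloroform: x = 0.136, y = 0.140
  carbon tetrachloride: x = 0.126, y = 0.121
  MEK: x = 0.130, y = 0.114
  1-propanol: x = 0.458, y = 0.243

y_carbon tetrachloride = 0.121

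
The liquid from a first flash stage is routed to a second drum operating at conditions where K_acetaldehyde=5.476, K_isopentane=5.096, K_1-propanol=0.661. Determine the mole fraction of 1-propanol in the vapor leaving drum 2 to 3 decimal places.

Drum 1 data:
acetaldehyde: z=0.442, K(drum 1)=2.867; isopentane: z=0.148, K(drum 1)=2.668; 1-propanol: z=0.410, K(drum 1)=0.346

Drum 1:
Let ψ₁ = V/F and solve Σ zᵢ(Kᵢ−1)/(1+ψ₁(Kᵢ−1)) = 0.
Feasibility: ΣzᵢKᵢ = 1.804, Σzᵢ/Kᵢ = 1.395 — both > 1, two phases present.
Newton–Raphson from ψ₁ = 0.36:
  ψ₁ = 0.360: g = 0.2970, g' = -1.012 → ψ₁ = 0.654
  ψ₁ = 0.654: g = 0.0215, g' = -0.942 → ψ₁ = 0.676
Converged at ψ₁ = 0.676.
Drum-1 compositions:
  acetaldehyde: x = 0.195, y = 0.560
  isopentane: x = 0.070, y = 0.186
  1-propanol: x = 0.735, y = 0.254
Drum-2 feed = drum-1 liquid: z₂ = (0.1954, 0.0696, 0.7351).
Drum 2:
Rachford–Rice: g(ψ₂) = Σ zᵢ(Kᵢ−1)/(1+ψ₂(Kᵢ−1)) = 0.
Feasibility: ΣzᵢKᵢ = 1.910, Σzᵢ/Kᵢ = 1.161 — both > 1, two phases present.
Newton iteration, ψ₂⁰ = 0.5:
  ψ₂ = 0.500: g = 0.0635, g' = -0.621 → ψ₂ = 0.602
  ψ₂ = 0.602: g = 0.0057, g' = -0.517 → ψ₂ = 0.613
Converged at ψ₂ = 0.613.
  acetaldehyde: x = 0.052, y = 0.286
  isopentane: x = 0.020, y = 0.101
  1-propanol: x = 0.928, y = 0.613

y_1-propanol (drum 2) = 0.613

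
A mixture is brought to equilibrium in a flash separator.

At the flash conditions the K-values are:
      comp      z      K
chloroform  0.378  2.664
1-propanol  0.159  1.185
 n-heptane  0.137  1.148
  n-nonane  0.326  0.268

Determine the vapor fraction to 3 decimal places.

ψ = 0.517

Let ψ = V/F and solve Σ zᵢ(Kᵢ−1)/(1+ψ(Kᵢ−1)) = 0.
g(0) = ΣzᵢKᵢ − 1 = 0.440 and g(1) = 1 − Σzᵢ/Kᵢ = -0.612, so a root lies in (0, 1).
Newton iteration, ψ⁰ = 0.5:
  ψ = 0.500: g = 0.0127, g' = -0.754 → ψ = 0.517
Converged at ψ = 0.517.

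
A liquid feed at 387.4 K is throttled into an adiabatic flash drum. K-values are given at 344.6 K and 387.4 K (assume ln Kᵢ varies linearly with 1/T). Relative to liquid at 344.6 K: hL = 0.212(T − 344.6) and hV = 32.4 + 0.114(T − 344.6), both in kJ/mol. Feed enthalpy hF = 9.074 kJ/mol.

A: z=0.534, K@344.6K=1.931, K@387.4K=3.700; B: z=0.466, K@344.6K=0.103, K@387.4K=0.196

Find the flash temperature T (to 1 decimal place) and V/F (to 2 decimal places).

Adiabatic flash: solve Rachford–Rice at each trial T, then check hF = ψ·hV(T) + (1−ψ)·hL(T).
  T = 344.6 K: K = (1.931, 0.103), RR gives ψ = 0.095, H_out = 3.071 kJ/mol
  T = 387.4 K: K = (3.700, 0.196), RR gives ψ = 0.492, H_out = 22.939 kJ/mol
  T = 366.0 K: K = (2.724, 0.145), RR gives ψ = 0.354, H_out = 15.268 kJ/mol
  T = 355.3 K: K = (2.306, 0.123), RR gives ψ = 0.252, H_out = 10.162 kJ/mol
  T = 350.0 K: K = (2.115, 0.113), RR gives ψ = 0.184, H_out = 7.000 kJ/mol
  T = 352.6 K: K = (2.207, 0.118), RR gives ψ = 0.219, H_out = 8.620 kJ/mol
  T = 354.0 K: K = (2.258, 0.120), RR gives ψ = 0.236, H_out = 9.436 kJ/mol
Linear interpolation between T = 352.6 (H_out = 8.620) and T = 354.0 (H_out = 9.436) on hF = 9.074 gives T ≈ 353.4 K, at which ψ = 0.23.

T = 353.4 K, V/F = 0.23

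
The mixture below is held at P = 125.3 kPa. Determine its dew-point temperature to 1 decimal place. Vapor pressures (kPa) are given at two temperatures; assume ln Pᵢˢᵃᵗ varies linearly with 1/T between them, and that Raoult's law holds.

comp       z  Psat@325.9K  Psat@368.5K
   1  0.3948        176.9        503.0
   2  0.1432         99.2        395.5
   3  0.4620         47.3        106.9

Dew-point temperature: Σzᵢ·P/Pᵢˢᵃᵗ(T) = 1. Interpolate ln Pᵢˢᵃᵗ = aᵢ + bᵢ/T.
  T = 325.9 K: ΣzᵢP/Pᵢˢᵃᵗ = 1.6844
  T = 368.5 K: ΣzᵢP/Pᵢˢᵃᵗ = 0.6852
  T = 347.2 K: ΣzᵢP/Pᵢˢᵃᵗ = 1.0414
  T = 357.9 K: ΣzᵢP/Pᵢˢᵃᵗ = 0.8381
  T = 352.5 K: ΣzᵢP/Pᵢˢᵃᵗ = 0.9335
  T = 349.9 K: ΣzᵢP/Pᵢˢᵃᵗ = 0.9845
  T = 348.5 K: ΣzᵢP/Pᵢˢᵃᵗ = 1.0135
  T = 349.2 K: ΣzᵢP/Pᵢˢᵃᵗ = 0.9988
Interpolating between 348.5 K and 349.2 K gives T ≈ 349.1 K.

T = 349.1 K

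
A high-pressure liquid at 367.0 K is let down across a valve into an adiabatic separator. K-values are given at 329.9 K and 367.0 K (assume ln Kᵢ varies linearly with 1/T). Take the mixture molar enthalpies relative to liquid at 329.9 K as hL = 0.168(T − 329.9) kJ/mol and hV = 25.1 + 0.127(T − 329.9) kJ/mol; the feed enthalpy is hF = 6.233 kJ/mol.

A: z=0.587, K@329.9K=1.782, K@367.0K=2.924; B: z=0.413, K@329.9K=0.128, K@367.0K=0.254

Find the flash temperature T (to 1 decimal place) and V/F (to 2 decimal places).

T = 334.1 K, V/F = 0.22

Adiabatic flash: solve Rachford–Rice at each trial T, then check hF = ψ·hV(T) + (1−ψ)·hL(T).
  T = 329.9 K: K = (1.782, 0.128), RR gives ψ = 0.145, H_out = 3.640 kJ/mol
  T = 367.0 K: K = (2.924, 0.254), RR gives ψ = 0.572, H_out = 19.725 kJ/mol
  T = 348.4 K: K = (2.311, 0.183), RR gives ψ = 0.404, H_out = 12.941 kJ/mol
  T = 339.1 K: K = (2.035, 0.154), RR gives ψ = 0.295, H_out = 8.834 kJ/mol
  T = 334.5 K: K = (1.906, 0.141), RR gives ψ = 0.227, H_out = 6.433 kJ/mol
  T = 332.2 K: K = (1.843, 0.134), RR gives ψ = 0.188, H_out = 5.095 kJ/mol
  T = 333.4 K: K = (1.876, 0.137), RR gives ψ = 0.209, H_out = 5.806 kJ/mol
Linear interpolation between T = 333.4 (H_out = 5.806) and T = 334.5 (H_out = 6.433) on hF = 6.233 gives T ≈ 334.1 K, at which ψ = 0.22.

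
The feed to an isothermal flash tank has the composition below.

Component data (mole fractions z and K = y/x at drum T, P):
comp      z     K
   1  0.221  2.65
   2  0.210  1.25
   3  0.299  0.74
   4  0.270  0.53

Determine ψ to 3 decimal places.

Rachford–Rice: g(ψ) = Σ zᵢ(Kᵢ−1)/(1+ψ(Kᵢ−1)) = 0.
Feasibility: ΣzᵢKᵢ = 1.213, Σzᵢ/Kᵢ = 1.165 — both > 1, two phases present.
Newton–Raphson from ψ = 0.5:
  ψ = 0.500: g = -0.0088, g' = -0.320 → ψ = 0.473
Converged at ψ = 0.473.

ψ = 0.473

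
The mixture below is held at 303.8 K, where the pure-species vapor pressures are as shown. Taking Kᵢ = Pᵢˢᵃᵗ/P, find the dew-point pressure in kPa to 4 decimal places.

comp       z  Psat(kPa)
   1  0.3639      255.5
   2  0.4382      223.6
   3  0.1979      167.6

Pdew = 219.0675 kPa

At the dew point ψ → 1, so Σzᵢ/Kᵢ = 1 with Kᵢ = Pᵢˢᵃᵗ/P ⇒ 1/P = Σzᵢ/Pᵢˢᵃᵗ.
1/P = 0.3639/255.5 + 0.4382/223.6 + 0.1979/167.6 = 0.0045648 ⇒ P = 219.0675 kPa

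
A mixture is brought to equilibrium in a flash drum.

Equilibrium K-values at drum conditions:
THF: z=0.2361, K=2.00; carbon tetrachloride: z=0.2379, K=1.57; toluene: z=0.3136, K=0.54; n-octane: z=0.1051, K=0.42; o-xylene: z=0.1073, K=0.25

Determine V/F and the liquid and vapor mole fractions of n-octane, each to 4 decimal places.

V/F = 0.1908, x_n-octane = 0.1182, y_n-octane = 0.0496

Newton iteration, V/F⁰ = 0.68:
  V/F = 0.6800: g = -0.23655, g' = -0.6121 → V/F = 0.2935
  V/F = 0.2935: g = -0.04475, g' = -0.4371 → V/F = 0.1912
  V/F = 0.1912: g = -0.00018, g' = -0.4360 → V/F = 0.1908
Converged at V/F = 0.1908.
Compositions from xᵢ = zᵢ/(1+V/F(Kᵢ−1)), yᵢ = Kᵢxᵢ:
  THF: x = 0.1983, y = 0.3966
  carbon tetrachloride: x = 0.2146, y = 0.3369
  toluene: x = 0.3438, y = 0.1856
  n-octane: x = 0.1182, y = 0.0496
  o-xylene: x = 0.1252, y = 0.0313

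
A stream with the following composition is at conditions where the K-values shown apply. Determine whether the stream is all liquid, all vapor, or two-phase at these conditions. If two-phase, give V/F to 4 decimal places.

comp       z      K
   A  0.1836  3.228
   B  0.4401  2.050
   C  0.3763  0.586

all vapor

ΣzᵢKᵢ = 1.7154; Σzᵢ/Kᵢ = 0.9137.
Since Σzᵢ/Kᵢ < 1 the mixture is above its dew point — single vapor phase.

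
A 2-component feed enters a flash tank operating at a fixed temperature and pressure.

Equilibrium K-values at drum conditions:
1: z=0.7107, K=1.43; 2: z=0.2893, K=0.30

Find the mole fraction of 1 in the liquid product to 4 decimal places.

Newton–Raphson from V/F = 0.54:
  V/F = 0.5400: g = -0.07757, g' = -0.4530 → V/F = 0.3688
  V/F = 0.3688: g = -0.00920, g' = -0.3555 → V/F = 0.3429
  V/F = 0.3429: g = -0.00013, g' = -0.3452 → V/F = 0.3425
Converged at V/F = 0.3425.
Compositions from xᵢ = zᵢ/(1+V/F(Kᵢ−1)), yᵢ = Kᵢxᵢ:
  1: x = 0.6195, y = 0.8858
  2: x = 0.3805, y = 0.1142

x_1 = 0.6195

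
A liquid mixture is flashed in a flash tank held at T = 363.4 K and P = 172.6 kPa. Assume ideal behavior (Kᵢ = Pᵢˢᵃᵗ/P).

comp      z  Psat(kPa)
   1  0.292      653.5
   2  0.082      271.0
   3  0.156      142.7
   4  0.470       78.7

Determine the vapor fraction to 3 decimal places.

Raoult's law: Kᵢ = Pᵢˢᵃᵗ/P = Pᵢˢᵃᵗ/172.6.
  K_1 = 653.5/172.6 = 3.78621, K_2 = 271.0/172.6 = 1.57010, K_3 = 142.7/172.6 = 0.82677, K_4 = 78.7/172.6 = 0.45597
Material balance + equilibrium reduce to Σ zᵢ(Kᵢ−1)/(1+ψ(Kᵢ−1)) = 0.
Feasibility: ΣzᵢKᵢ = 1.578, Σzᵢ/Kᵢ = 1.349 — both > 1, two phases present.
Newton iteration, ψ⁰ = 0.32:
  ψ = 0.320: g = 0.1314, g' = -0.862 → ψ = 0.473
  ψ = 0.473: g = 0.0144, g' = -0.697 → ψ = 0.493
Converged at ψ = 0.493.

ψ = 0.493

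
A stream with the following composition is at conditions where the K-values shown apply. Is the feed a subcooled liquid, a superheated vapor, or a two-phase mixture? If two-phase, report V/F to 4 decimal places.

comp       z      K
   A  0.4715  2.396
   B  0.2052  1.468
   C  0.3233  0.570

ΣzᵢKᵢ = 1.6152; Σzᵢ/Kᵢ = 0.9038.
Since Σzᵢ/Kᵢ < 1 the mixture is above its dew point — single vapor phase.

superheated vapor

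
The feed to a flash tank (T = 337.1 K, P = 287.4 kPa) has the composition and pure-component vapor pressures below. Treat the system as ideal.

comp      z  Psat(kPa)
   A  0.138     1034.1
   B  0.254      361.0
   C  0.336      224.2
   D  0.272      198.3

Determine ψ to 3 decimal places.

Raoult's law: Kᵢ = Pᵢˢᵃᵗ/P = Pᵢˢᵃᵗ/287.4.
  K_A = 1034.1/287.4 = 3.59812, K_B = 361.0/287.4 = 1.25609, K_C = 224.2/287.4 = 0.78010, K_D = 198.3/287.4 = 0.68998
Let ψ = V/F and solve Σ zᵢ(Kᵢ−1)/(1+ψ(Kᵢ−1)) = 0.
Check two-phase: ΣzᵢKᵢ = 1.265 > 1 and Σzᵢ/Kᵢ = 1.065 > 1, so g(0) = 0.265 > 0 and g(1) = -0.065 < 0.
Newton iteration, ψ⁰ = 0.5:
  ψ = 0.500: g = 0.0308, g' = -0.246 → ψ = 0.625
  ψ = 0.625: g = 0.0025, g' = -0.210 → ψ = 0.637
Converged at ψ = 0.637.

ψ = 0.637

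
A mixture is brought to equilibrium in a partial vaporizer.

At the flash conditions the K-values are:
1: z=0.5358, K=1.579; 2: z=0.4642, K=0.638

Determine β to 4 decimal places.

β = 0.6784

Let β = V/F and solve Σ zᵢ(Kᵢ−1)/(1+β(Kᵢ−1)) = 0.
Feasibility: ΣzᵢKᵢ = 1.1422, Σzᵢ/Kᵢ = 1.0669 — both > 1, two phases present.
Binary case is linear: z₁(K₁−1)(1+β(K₂−1)) + z₂(K₂−1)(1+β(K₁−1)) = 0
⇒ β = [z₁(K₁−1)+z₂(K₂−1)] / [−(K₁−1)(K₂−1)] = 0.14219/0.20960 = 0.6784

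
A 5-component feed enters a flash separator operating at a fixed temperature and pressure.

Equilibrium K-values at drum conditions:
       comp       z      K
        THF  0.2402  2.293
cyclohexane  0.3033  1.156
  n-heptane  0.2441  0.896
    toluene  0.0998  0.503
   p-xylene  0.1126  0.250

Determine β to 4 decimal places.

Rachford–Rice: g(β) = Σ zᵢ(Kᵢ−1)/(1+β(Kᵢ−1)) = 0.
Check two-phase: ΣzᵢKᵢ = 1.1985 > 1 and Σzᵢ/Kᵢ = 1.2884 > 1, so g(0) = 0.1985 > 0 and g(1) = -0.2884 < 0.
Iterate (Newton) starting at β = 0.5:
  β = 0.5000: g = 0.00462, g' = -0.3632 → β = 0.5127
Converged at β = 0.5127.

β = 0.5127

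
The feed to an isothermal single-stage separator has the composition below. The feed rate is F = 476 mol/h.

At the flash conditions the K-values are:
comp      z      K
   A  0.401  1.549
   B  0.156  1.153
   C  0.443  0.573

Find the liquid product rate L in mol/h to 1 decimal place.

Rachford–Rice: g(V/F) = Σ zᵢ(Kᵢ−1)/(1+V/F(Kᵢ−1)) = 0.
Feasibility: ΣzᵢKᵢ = 1.055, Σzᵢ/Kᵢ = 1.167 — both > 1, two phases present.
Newton–Raphson from V/F = 0.5:
  V/F = 0.500: g = -0.0456, g' = -0.208 → V/F = 0.281
  V/F = 0.281: g = -0.0013, g' = -0.198 → V/F = 0.274
Converged at V/F = 0.274.
Then V = V/F·F = 0.2742·476 = 130.5 mol/h and L = F − V = 345.5 mol/h.

L = 345.5 mol/h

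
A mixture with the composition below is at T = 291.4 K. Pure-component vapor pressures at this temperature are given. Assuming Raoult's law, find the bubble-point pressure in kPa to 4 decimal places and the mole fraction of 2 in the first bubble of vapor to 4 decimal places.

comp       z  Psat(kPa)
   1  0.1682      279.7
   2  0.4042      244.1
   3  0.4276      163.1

At the bubble point ψ → 0, so ΣzᵢKᵢ = 1 with Kᵢ = Pᵢˢᵃᵗ/P ⇒ P = ΣzᵢPᵢˢᵃᵗ.
P = 0.1682·279.7 + 0.4042·244.1 + 0.4276·163.1 = 215.4523 kPa
yᵢ = zᵢPᵢˢᵃᵗ/P ⇒ y_2 = 0.4042·244.1/215.4523 = 0.4579

Pbub = 215.4523 kPa, y_2 = 0.4579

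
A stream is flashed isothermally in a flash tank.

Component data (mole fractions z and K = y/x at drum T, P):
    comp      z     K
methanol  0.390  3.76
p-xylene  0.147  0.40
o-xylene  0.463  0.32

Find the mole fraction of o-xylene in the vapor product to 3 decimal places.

y_o-xylene = 0.198

Let ψ = V/F and solve Σ zᵢ(Kᵢ−1)/(1+ψ(Kᵢ−1)) = 0.
g(0) = ΣzᵢKᵢ − 1 = 0.673 and g(1) = 1 − Σzᵢ/Kᵢ = -0.918, so a root lies in (0, 1).
Iterate (Newton) starting at ψ = 0.5:
  ψ = 0.500: g = -0.1508, g' = -1.124 → ψ = 0.366
  ψ = 0.366: g = 0.0035, g' = -1.202 → ψ = 0.369
Converged at ψ = 0.369.
Compositions from xᵢ = zᵢ/(1+ψ(Kᵢ−1)), yᵢ = Kᵢxᵢ:
  methanol: x = 0.193, y = 0.727
  p-xylene: x = 0.189, y = 0.076
  o-xylene: x = 0.618, y = 0.198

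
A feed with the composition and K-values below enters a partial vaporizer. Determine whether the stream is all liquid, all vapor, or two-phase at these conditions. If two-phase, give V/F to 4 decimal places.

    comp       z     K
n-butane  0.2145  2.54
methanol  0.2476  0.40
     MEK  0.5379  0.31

all liquid

ΣzᵢKᵢ = 0.8106; Σzᵢ/Kᵢ = 2.4386.
Since ΣzᵢKᵢ < 1 the mixture is below its bubble point — single liquid phase.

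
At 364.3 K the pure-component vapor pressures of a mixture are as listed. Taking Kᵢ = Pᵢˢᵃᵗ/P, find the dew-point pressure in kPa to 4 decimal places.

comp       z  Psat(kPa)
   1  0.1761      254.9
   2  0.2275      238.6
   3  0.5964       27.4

At the dew point ψ → 1, so Σzᵢ/Kᵢ = 1 with Kᵢ = Pᵢˢᵃᵗ/P ⇒ 1/P = Σzᵢ/Pᵢˢᵃᵗ.
1/P = 0.1761/254.9 + 0.2275/238.6 + 0.5964/27.4 = 0.0234108 ⇒ P = 42.7154 kPa

Pdew = 42.7154 kPa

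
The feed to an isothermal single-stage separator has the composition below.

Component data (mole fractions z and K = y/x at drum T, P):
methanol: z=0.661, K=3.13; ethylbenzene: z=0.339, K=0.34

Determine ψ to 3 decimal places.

ψ = 0.842

Iterate (Newton) starting at ψ = 0.31:
  ψ = 0.310: g = 0.5667, g' = -1.321 → ψ = 0.739
  ψ = 0.739: g = 0.1103, g' = -1.015 → ψ = 0.848
  ψ = 0.848: g = -0.0059, g' = -1.142 → ψ = 0.842
Converged at ψ = 0.842.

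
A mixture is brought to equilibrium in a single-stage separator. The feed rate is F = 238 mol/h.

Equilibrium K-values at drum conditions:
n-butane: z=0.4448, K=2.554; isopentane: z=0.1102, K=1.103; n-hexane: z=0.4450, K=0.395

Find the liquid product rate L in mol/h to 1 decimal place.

Material balance + equilibrium reduce to Σ zᵢ(Kᵢ−1)/(1+ψ(Kᵢ−1)) = 0.
Feasibility: ΣzᵢKᵢ = 1.4333, Σzᵢ/Kᵢ = 1.4006 — both > 1, two phases present.
Newton iteration, ψ⁰ = 0.5:
  ψ = 0.5000: g = 0.01379, g' = -0.6760 → ψ = 0.5204
Converged at ψ = 0.5204.
Then V = ψ·F = 0.5204·238 = 123.9 mol/h and L = F − V = 114.1 mol/h.

L = 114.1 mol/h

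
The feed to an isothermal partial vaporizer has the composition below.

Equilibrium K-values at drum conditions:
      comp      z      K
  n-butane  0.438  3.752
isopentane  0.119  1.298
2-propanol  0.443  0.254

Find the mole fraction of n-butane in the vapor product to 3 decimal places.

Let ψ = V/F and solve Σ zᵢ(Kᵢ−1)/(1+ψ(Kᵢ−1)) = 0.
g(0) = ΣzᵢKᵢ − 1 = 0.910 and g(1) = 1 − Σzᵢ/Kᵢ = -0.953, so a root lies in (0, 1).
Newton iteration, ψ⁰ = 0.65:
  ψ = 0.650: g = -0.1797, g' = -1.363 → ψ = 0.518
  ψ = 0.518: g = -0.0112, g' = -1.227 → ψ = 0.509
Converged at ψ = 0.509.
Compositions from xᵢ = zᵢ/(1+ψ(Kᵢ−1)), yᵢ = Kᵢxᵢ:
  n-butane: x = 0.182, y = 0.684
  isopentane: x = 0.103, y = 0.134
  2-propanol: x = 0.714, y = 0.181

y_n-butane = 0.684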